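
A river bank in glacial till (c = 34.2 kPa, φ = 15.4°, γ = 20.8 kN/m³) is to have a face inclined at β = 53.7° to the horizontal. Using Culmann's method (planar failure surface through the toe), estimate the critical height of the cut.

Culmann's analysis gives the critical failure plane at α_cr = (β + φ)/2 = (53.7 + 15.4)/2 = 34.6°, and the critical height
H_c = (4c/γ) · sinβ cosφ / [1 − cos(β − φ)]
    = (4·34.2/20.8) · sin53.7°·cos15.4° / [1 − cos(38.3°)]
    = 6.577 · 0.8059·0.9641 / [1 − 0.7848]
    = 6.577 · 0.7770 / 0.2152
    = 23.74 m

H_c = 23.74 m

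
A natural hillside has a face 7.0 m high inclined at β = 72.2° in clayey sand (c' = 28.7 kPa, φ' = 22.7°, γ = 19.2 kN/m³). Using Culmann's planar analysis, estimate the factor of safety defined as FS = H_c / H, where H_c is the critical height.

FS = 2.14

H_c = (4c'/γ) · sinβ cosφ' / [1 − cos(β − φ')]
    = (4·28.7/19.2) · sin72.2°·cos22.7° / [1 − cos49.5°]
    = 5.979 · 0.8784 / 0.3506 = 14.98 m
FS = H_c / H = 14.98 / 7.0 = 2.140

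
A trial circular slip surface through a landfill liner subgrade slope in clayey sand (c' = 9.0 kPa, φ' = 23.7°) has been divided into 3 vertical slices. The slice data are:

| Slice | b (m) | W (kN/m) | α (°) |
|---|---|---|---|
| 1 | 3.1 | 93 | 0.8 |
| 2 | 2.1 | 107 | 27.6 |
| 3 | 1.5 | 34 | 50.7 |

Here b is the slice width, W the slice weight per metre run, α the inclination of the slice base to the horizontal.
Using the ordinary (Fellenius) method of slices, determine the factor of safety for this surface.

FS = 2.10

Ordinary method of slices: FS = Σ[c'·Δl_i + (W_i cosα_i)·tanφ'] / Σ W_i sinα_i, with Δl_i = b_i / cosα_i.
Slice 1: Δl = 3.1/cos0.8° = 3.100 m; N'_1 = 93·cos0.8° = 93.0; c'Δl = 27.90; W sinα = 1.3
Slice 2: Δl = 2.1/cos27.6° = 2.370 m; N'_2 = 107·cos27.6° = 94.8; c'Δl = 21.33; W sinα = 49.6
Slice 3: Δl = 1.5/cos50.7° = 2.368 m; N'_3 = 34·cos50.7° = 21.5; c'Δl = 21.31; W sinα = 26.3
Σc'Δl = 70.5 kN/m; ΣN' = 209.3 kN/m; ΣW sinα = 77.2 kN/m
Resisting = 70.5 + 209.3·tan23.7° = 70.5 + 91.9 = 162.4 kN/m
FS = 162.4 / 77.2 = 2.105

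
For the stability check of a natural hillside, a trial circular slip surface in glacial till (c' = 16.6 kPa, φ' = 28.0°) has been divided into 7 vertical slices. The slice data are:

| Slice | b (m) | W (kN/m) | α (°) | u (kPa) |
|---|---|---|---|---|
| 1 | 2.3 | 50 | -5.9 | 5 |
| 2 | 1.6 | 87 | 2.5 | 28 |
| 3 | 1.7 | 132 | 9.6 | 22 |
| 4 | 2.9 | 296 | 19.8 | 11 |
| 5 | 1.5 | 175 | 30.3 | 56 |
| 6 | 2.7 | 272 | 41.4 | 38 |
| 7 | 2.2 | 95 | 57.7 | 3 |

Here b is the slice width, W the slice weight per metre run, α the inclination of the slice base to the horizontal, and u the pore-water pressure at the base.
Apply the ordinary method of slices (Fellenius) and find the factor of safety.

Ordinary method of slices: FS = Σ[c'·Δl_i + (W_i cosα_i − u_i·Δl_i)·tanφ'] / Σ W_i sinα_i, with Δl_i = b_i / cosα_i.
Slice 1: Δl = 2.3/cos(-5.9°) = 2.312 m; N'_1 = 50·cos(-5.9°) − 5·2.312 = 38.2; c'Δl = 38.38; W sinα = -5.1
Slice 2: Δl = 1.6/cos2.5° = 1.602 m; N'_2 = 87·cos2.5° − 28·1.602 = 42.1; c'Δl = 26.59; W sinα = 3.8
Slice 3: Δl = 1.7/cos9.6° = 1.724 m; N'_3 = 132·cos9.6° − 22·1.724 = 92.2; c'Δl = 28.62; W sinα = 22.0
Slice 4: Δl = 2.9/cos19.8° = 3.082 m; N'_4 = 296·cos19.8° − 11·3.082 = 244.6; c'Δl = 51.16; W sinα = 100.3
Slice 5: Δl = 1.5/cos30.3° = 1.737 m; N'_5 = 175·cos30.3° − 56·1.737 = 53.8; c'Δl = 28.84; W sinα = 88.3
Slice 6: Δl = 2.7/cos41.4° = 3.599 m; N'_6 = 272·cos41.4° − 38·3.599 = 67.3; c'Δl = 59.75; W sinα = 179.9
Slice 7: Δl = 2.2/cos57.7° = 4.117 m; N'_7 = 95·cos57.7° − 3·4.117 = 38.4; c'Δl = 68.34; W sinα = 80.3
Σc'Δl = 301.7 kN/m; ΣN' = 576.5 kN/m; ΣW sinα = 469.4 kN/m
Resisting = 301.7 + 576.5·tan28.0° = 301.7 + 306.5 = 608.2 kN/m
FS = 608.2 / 469.4 = 1.296

FS = 1.30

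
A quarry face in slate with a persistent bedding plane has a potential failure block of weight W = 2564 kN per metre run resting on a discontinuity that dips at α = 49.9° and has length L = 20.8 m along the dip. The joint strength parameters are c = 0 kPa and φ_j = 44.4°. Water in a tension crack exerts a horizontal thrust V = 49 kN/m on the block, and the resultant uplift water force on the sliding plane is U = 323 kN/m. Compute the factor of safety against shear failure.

FS = 0.63

Resolving the block weight along and normal to the plane and applying the Mohr–Coulomb strength on the joint:
N' = W cosα − U − V sinα = 2564·cos49.9° − 323 − 49·sin49.9° = 1291.1 kN/m
Driving force T = W sinα + V cosα = 2564·sin49.9° + 49·cos49.9° = 1992.8 kN/m
Resisting force R = c·L + N'·tanφ_j = 0·20.8 + 1291.1·tan44.4° = 0.0 + 1264.3 = 1264.3 kN/m
FS = R / T = 1264.3 / 1992.8 = 0.634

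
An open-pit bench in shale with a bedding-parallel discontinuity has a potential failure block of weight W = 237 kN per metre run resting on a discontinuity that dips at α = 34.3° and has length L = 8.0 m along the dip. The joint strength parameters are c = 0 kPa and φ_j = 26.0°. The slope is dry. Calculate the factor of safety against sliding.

Resolving the block weight along and normal to the plane and applying the Mohr–Coulomb strength on the joint:
N' = W cosα = 237·cos34.3° = 195.8 kN/m
Driving force T = W sinα = 237·sin34.3° = 133.6 kN/m
Resisting force R = c·L + N'·tanφ_j = 0·8.0 + 195.8·tan26.0° = 0.0 + 95.5 = 95.5 kN/m
FS = R / T = 95.5 / 133.6 = 0.715

FS = 0.71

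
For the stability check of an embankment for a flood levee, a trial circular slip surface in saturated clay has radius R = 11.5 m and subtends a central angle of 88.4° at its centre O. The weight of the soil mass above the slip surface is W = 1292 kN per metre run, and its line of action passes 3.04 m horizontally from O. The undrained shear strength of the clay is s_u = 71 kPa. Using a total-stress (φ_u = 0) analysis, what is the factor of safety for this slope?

Taking moments about the centre O, the resisting moment is provided by the undrained shear strength acting along the arc:
Arc length L_a = R·θ = 11.5·(88.4°·π/180) = 11.5·1.5429 = 17.74 m
M_R = s_u·L_a·R = 71·17.74·11.5 = 14487.2 kN·m/m
M_D = W·d = 1292·3.04 = 3927.7 kN·m/m
FS = M_R / M_D = 14487.2 / 3927.7 = 3.688

FS = 3.69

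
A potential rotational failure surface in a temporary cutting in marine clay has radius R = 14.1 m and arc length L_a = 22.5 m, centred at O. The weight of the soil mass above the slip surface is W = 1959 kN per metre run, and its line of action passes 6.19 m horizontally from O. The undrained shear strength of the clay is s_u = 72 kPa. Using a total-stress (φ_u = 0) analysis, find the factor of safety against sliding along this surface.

FS = 1.88

Taking moments about the centre O, the resisting moment is provided by the undrained shear strength acting along the arc:
M_R = s_u·L_a·R = 72·22.50·14.1 = 22842.0 kN·m/m
M_D = W·d = 1959·6.19 = 12126.2 kN·m/m
FS = M_R / M_D = 22842.0 / 12126.2 = 1.884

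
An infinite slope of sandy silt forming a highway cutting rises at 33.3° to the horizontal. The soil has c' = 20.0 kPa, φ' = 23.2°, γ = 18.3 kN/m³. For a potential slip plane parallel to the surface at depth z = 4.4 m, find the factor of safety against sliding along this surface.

FS = 1.19

For an infinite slope with a slip plane parallel to the surface (no pore pressure): FS = [c' + γz cos²β tanφ'] / [γz sinβ cosβ].
γz = 18.3·4.4 = 80.52 kN/m²
Numerator = 20.0 + 80.52·cos²33.3°·tan23.2° = 20.0 + 80.52·0.6986·0.4286 = 44.108 kPa
Denominator = 80.52·sin33.3°·cos33.3° = 80.52·0.5490·0.8358 = 36.949 kPa
FS = 44.108 / 36.949 = 1.194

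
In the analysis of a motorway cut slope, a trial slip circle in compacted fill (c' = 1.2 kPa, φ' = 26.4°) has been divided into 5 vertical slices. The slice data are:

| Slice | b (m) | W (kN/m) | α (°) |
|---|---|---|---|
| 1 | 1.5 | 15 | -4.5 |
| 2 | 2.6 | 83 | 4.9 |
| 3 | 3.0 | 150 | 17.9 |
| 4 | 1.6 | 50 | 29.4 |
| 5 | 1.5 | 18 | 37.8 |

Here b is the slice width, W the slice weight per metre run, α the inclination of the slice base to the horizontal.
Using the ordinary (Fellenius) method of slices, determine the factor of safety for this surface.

FS = 1.84

Ordinary method of slices: FS = Σ[c'·Δl_i + (W_i cosα_i)·tanφ'] / Σ W_i sinα_i, with Δl_i = b_i / cosα_i.
Slice 1: Δl = 1.5/cos(-4.5°) = 1.505 m; N'_1 = 15·cos(-4.5°) = 15.0; c'Δl = 1.81; W sinα = -1.2
Slice 2: Δl = 2.6/cos4.9° = 2.610 m; N'_2 = 83·cos4.9° = 82.7; c'Δl = 3.13; W sinα = 7.1
Slice 3: Δl = 3.0/cos17.9° = 3.153 m; N'_3 = 150·cos17.9° = 142.7; c'Δl = 3.78; W sinα = 46.1
Slice 4: Δl = 1.6/cos29.4° = 1.837 m; N'_4 = 50·cos29.4° = 43.6; c'Δl = 2.20; W sinα = 24.5
Slice 5: Δl = 1.5/cos37.8° = 1.898 m; N'_5 = 18·cos37.8° = 14.2; c'Δl = 2.28; W sinα = 11.0
Σc'Δl = 13.2 kN/m; ΣN' = 298.2 kN/m; ΣW sinα = 87.6 kN/m
Resisting = 13.2 + 298.2·tan26.4° = 13.2 + 148.0 = 161.2 kN/m
FS = 161.2 / 87.6 = 1.841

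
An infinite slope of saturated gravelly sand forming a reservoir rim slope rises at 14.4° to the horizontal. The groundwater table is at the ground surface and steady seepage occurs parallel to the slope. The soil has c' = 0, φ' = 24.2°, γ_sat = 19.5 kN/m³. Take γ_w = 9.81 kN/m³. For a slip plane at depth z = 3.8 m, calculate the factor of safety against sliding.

FS = 0.87

With seepage parallel to the slope and the water table at the surface, the effective normal stress on the slip plane uses the buoyant unit weight γ' = γ_sat − γ_w while the driving shear stress uses γ_sat:
FS = [c' + γ' z cos²β tanφ'] / [γ_sat z sinβ cosβ]
(For c' = 0 this reduces to FS = (γ'/γ_sat)·tanφ'/tanβ.)
γ' = 19.5 − 9.81 = 9.69 kN/m³
Numerator = 0.0 + 9.69·3.8·cos²14.4°·tan24.2° = 0.0 + 9.69·3.8·0.9382·0.4494 = 15.525 kPa
Denominator = 19.5·3.8·sin14.4°·cos14.4° = 19.5·3.8·0.2487·0.9686 = 17.849 kPa
FS = 15.525 / 17.849 = 0.870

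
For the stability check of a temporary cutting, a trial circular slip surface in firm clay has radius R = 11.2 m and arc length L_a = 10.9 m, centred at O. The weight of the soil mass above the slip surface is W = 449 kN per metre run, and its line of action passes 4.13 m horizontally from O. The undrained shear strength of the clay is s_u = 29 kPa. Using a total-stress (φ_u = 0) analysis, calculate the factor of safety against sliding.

Taking moments about the centre O, the resisting moment is provided by the undrained shear strength acting along the arc:
M_R = s_u·L_a·R = 29·10.90·11.2 = 3540.3 kN·m/m
M_D = W·d = 449·4.13 = 1854.4 kN·m/m
FS = M_R / M_D = 3540.3 / 1854.4 = 1.909

FS = 1.91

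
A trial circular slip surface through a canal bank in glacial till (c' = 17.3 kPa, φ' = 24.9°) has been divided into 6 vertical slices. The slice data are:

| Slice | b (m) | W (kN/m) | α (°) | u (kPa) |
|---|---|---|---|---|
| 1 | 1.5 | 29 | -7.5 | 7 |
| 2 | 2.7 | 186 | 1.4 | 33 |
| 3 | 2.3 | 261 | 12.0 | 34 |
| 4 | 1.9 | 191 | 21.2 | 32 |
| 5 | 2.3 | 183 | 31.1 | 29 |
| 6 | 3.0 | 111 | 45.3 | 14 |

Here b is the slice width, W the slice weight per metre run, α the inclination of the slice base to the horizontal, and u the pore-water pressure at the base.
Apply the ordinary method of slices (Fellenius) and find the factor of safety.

Ordinary method of slices: FS = Σ[c'·Δl_i + (W_i cosα_i − u_i·Δl_i)·tanφ'] / Σ W_i sinα_i, with Δl_i = b_i / cosα_i.
Slice 1: Δl = 1.5/cos(-7.5°) = 1.513 m; N'_1 = 29·cos(-7.5°) − 7·1.513 = 18.2; c'Δl = 26.17; W sinα = -3.8
Slice 2: Δl = 2.7/cos1.4° = 2.701 m; N'_2 = 186·cos1.4° − 33·2.701 = 96.8; c'Δl = 46.72; W sinα = 4.5
Slice 3: Δl = 2.3/cos12.0° = 2.351 m; N'_3 = 261·cos12.0° − 34·2.351 = 175.3; c'Δl = 40.68; W sinα = 54.3
Slice 4: Δl = 1.9/cos21.2° = 2.038 m; N'_4 = 191·cos21.2° − 32·2.038 = 112.9; c'Δl = 35.26; W sinα = 69.1
Slice 5: Δl = 2.3/cos31.1° = 2.686 m; N'_5 = 183·cos31.1° − 29·2.686 = 78.8; c'Δl = 46.47; W sinα = 94.5
Slice 6: Δl = 3.0/cos45.3° = 4.265 m; N'_6 = 111·cos45.3° − 14·4.265 = 18.4; c'Δl = 73.79; W sinα = 78.9
Σc'Δl = 269.1 kN/m; ΣN' = 500.4 kN/m; ΣW sinα = 297.5 kN/m
Resisting = 269.1 + 500.4·tan24.9° = 269.1 + 232.3 = 501.3 kN/m
FS = 501.3 / 297.5 = 1.685

FS = 1.69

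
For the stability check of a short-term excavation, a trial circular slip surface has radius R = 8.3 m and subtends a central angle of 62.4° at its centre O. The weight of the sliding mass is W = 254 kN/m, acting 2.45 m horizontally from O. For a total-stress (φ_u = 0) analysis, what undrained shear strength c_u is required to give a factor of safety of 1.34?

c_u = 11.1 kPa

FS = c_u·L_a·R / (W·d), so c_u = FS·W·d / (L_a·R).
Arc length L_a = R·θ = 8.3·(62.4°·π/180) = 8.3·1.0891 = 9.04 m
c_u = 1.34·254·2.45 / (9.04·8.3) = 833.9 / 75.03 = 11.11 kPa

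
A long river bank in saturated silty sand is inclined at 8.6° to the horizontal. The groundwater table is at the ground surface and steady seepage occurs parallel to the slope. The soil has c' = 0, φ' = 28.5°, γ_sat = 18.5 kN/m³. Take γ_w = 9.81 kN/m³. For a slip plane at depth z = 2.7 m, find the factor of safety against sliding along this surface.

FS = 1.69

With seepage parallel to the slope and the water table at the surface, the effective normal stress on the slip plane uses the buoyant unit weight γ' = γ_sat − γ_w while the driving shear stress uses γ_sat:
FS = [c' + γ' z cos²β tanφ'] / [γ_sat z sinβ cosβ]
(For c' = 0 this reduces to FS = (γ'/γ_sat)·tanφ'/tanβ.)
γ' = 18.5 − 9.81 = 8.69 kN/m³
Numerator = 0.0 + 8.69·2.7·cos²8.6°·tan28.5° = 0.0 + 8.69·2.7·0.9776·0.5430 = 12.455 kPa
Denominator = 18.5·2.7·sin8.6°·cos8.6° = 18.5·2.7·0.1495·0.9888 = 7.385 kPa
FS = 12.455 / 7.385 = 1.686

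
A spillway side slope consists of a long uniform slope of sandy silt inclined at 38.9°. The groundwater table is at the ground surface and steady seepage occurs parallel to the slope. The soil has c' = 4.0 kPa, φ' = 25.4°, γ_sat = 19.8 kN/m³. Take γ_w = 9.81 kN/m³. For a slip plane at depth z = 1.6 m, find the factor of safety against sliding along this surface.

With seepage parallel to the slope and the water table at the surface, the effective normal stress on the slip plane uses the buoyant unit weight γ' = γ_sat − γ_w while the driving shear stress uses γ_sat:
FS = [c' + γ' z cos²β tanφ'] / [γ_sat z sinβ cosβ]
γ' = 19.8 − 9.81 = 9.99 kN/m³
Numerator = 4.0 + 9.99·1.6·cos²38.9°·tan25.4° = 4.0 + 9.99·1.6·0.6057·0.4748 = 8.597 kPa
Denominator = 19.8·1.6·sin38.9°·cos38.9° = 19.8·1.6·0.6280·0.7782 = 15.482 kPa
FS = 8.597 / 15.482 = 0.555

FS = 0.56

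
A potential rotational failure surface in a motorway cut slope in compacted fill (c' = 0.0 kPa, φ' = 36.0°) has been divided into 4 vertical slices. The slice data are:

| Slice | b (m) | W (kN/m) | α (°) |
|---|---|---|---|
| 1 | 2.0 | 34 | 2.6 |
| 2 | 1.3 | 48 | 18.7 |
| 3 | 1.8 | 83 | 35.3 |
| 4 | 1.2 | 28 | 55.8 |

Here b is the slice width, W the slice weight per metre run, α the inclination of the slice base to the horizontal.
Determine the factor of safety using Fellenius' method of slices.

FS = 1.34

Ordinary method of slices: FS = Σ[c'·Δl_i + (W_i cosα_i)·tanφ'] / Σ W_i sinα_i, with Δl_i = b_i / cosα_i.
Slice 1: Δl = 2.0/cos2.6° = 2.002 m; N'_1 = 34·cos2.6° = 34.0; c'Δl = 0.00; W sinα = 1.5
Slice 2: Δl = 1.3/cos18.7° = 1.372 m; N'_2 = 48·cos18.7° = 45.5; c'Δl = 0.00; W sinα = 15.4
Slice 3: Δl = 1.8/cos35.3° = 2.206 m; N'_3 = 83·cos35.3° = 67.7; c'Δl = 0.00; W sinα = 48.0
Slice 4: Δl = 1.2/cos55.8° = 2.135 m; N'_4 = 28·cos55.8° = 15.7; c'Δl = 0.00; W sinα = 23.2
Σc'Δl = 0.0 kN/m; ΣN' = 162.9 kN/m; ΣW sinα = 88.1 kN/m
Resisting = 0.0 + 162.9·tan36.0° = 0.0 + 118.4 = 118.4 kN/m
FS = 118.4 / 88.1 = 1.344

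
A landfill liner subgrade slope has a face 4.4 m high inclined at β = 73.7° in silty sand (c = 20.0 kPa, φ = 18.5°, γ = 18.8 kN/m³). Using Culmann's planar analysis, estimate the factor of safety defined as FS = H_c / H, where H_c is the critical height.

H_c = (4c/γ) · sinβ cosφ / [1 − cos(β − φ)]
    = (4·20.0/18.8) · sin73.7°·cos18.5° / [1 − cos55.2°]
    = 4.255 · 0.9102 / 0.4293 = 9.02 m
FS = H_c / H = 9.02 / 4.4 = 2.051

FS = 2.05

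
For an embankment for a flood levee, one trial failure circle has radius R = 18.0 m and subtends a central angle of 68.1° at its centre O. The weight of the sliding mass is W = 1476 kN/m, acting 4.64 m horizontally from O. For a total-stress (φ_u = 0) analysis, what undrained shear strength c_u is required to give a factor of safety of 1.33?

FS = c_u·L_a·R / (W·d), so c_u = FS·W·d / (L_a·R).
Arc length L_a = R·θ = 18.0·(68.1°·π/180) = 18.0·1.1886 = 21.39 m
c_u = 1.33·1476·4.64 / (21.39·18.0) = 9108.7 / 385.10 = 23.65 kPa

c_u = 23.7 kPa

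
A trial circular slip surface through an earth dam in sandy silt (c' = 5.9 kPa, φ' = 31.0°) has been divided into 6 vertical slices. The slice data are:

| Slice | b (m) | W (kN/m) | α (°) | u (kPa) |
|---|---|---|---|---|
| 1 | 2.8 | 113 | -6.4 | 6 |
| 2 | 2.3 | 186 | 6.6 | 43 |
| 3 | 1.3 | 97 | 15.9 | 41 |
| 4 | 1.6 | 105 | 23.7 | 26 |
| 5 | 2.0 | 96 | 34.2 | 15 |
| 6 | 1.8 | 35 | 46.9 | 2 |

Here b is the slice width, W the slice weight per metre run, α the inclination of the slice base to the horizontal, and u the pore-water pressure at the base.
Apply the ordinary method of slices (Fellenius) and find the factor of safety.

FS = 1.76

Ordinary method of slices: FS = Σ[c'·Δl_i + (W_i cosα_i − u_i·Δl_i)·tanφ'] / Σ W_i sinα_i, with Δl_i = b_i / cosα_i.
Slice 1: Δl = 2.8/cos(-6.4°) = 2.818 m; N'_1 = 113·cos(-6.4°) − 6·2.818 = 95.4; c'Δl = 16.62; W sinα = -12.6
Slice 2: Δl = 2.3/cos6.6° = 2.315 m; N'_2 = 186·cos6.6° − 43·2.315 = 85.2; c'Δl = 13.66; W sinα = 21.4
Slice 3: Δl = 1.3/cos15.9° = 1.352 m; N'_3 = 97·cos15.9° − 41·1.352 = 37.9; c'Δl = 7.98; W sinα = 26.6
Slice 4: Δl = 1.6/cos23.7° = 1.747 m; N'_4 = 105·cos23.7° − 26·1.747 = 50.7; c'Δl = 10.31; W sinα = 42.2
Slice 5: Δl = 2.0/cos34.2° = 2.418 m; N'_5 = 96·cos34.2° − 15·2.418 = 43.1; c'Δl = 14.27; W sinα = 54.0
Slice 6: Δl = 1.8/cos46.9° = 2.634 m; N'_6 = 35·cos46.9° − 2·2.634 = 18.6; c'Δl = 15.54; W sinα = 25.6
Σc'Δl = 78.4 kN/m; ΣN' = 331.0 kN/m; ΣW sinα = 157.1 kN/m
Resisting = 78.4 + 331.0·tan31.0° = 78.4 + 198.9 = 277.2 kN/m
FS = 277.2 / 157.1 = 1.765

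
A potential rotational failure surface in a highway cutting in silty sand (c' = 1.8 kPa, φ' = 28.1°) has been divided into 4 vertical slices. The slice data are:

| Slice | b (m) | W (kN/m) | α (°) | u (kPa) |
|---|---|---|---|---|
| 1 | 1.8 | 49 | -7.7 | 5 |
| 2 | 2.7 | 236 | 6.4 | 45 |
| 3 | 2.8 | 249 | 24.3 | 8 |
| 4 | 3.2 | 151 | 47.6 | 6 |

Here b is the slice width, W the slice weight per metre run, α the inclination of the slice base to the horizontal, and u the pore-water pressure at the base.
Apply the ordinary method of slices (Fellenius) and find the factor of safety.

FS = 1.07

Ordinary method of slices: FS = Σ[c'·Δl_i + (W_i cosα_i − u_i·Δl_i)·tanφ'] / Σ W_i sinα_i, with Δl_i = b_i / cosα_i.
Slice 1: Δl = 1.8/cos(-7.7°) = 1.816 m; N'_1 = 49·cos(-7.7°) − 5·1.816 = 39.5; c'Δl = 3.27; W sinα = -6.6
Slice 2: Δl = 2.7/cos6.4° = 2.717 m; N'_2 = 236·cos6.4° − 45·2.717 = 112.3; c'Δl = 4.89; W sinα = 26.3
Slice 3: Δl = 2.8/cos24.3° = 3.072 m; N'_3 = 249·cos24.3° − 8·3.072 = 202.4; c'Δl = 5.53; W sinα = 102.5
Slice 4: Δl = 3.2/cos47.6° = 4.746 m; N'_4 = 151·cos47.6° − 6·4.746 = 73.3; c'Δl = 8.54; W sinα = 111.5
Σc'Δl = 22.2 kN/m; ΣN' = 427.5 kN/m; ΣW sinα = 233.7 kN/m
Resisting = 22.2 + 427.5·tan28.1° = 22.2 + 228.2 = 250.5 kN/m
FS = 250.5 / 233.7 = 1.072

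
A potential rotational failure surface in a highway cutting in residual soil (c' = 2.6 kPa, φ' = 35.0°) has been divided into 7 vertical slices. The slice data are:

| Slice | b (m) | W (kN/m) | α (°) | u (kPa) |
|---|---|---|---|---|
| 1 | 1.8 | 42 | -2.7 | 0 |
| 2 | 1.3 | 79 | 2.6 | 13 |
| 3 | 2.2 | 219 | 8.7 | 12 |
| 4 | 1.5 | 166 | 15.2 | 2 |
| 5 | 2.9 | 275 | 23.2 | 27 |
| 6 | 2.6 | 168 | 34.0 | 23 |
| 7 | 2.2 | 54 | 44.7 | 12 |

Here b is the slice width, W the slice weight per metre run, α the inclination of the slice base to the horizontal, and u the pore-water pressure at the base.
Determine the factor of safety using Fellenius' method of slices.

FS = 1.64

Ordinary method of slices: FS = Σ[c'·Δl_i + (W_i cosα_i − u_i·Δl_i)·tanφ'] / Σ W_i sinα_i, with Δl_i = b_i / cosα_i.
Slice 1: Δl = 1.8/cos(-2.7°) = 1.802 m; N'_1 = 42·cos(-2.7°) − 0·1.802 = 42.0; c'Δl = 4.69; W sinα = -2.0
Slice 2: Δl = 1.3/cos2.6° = 1.301 m; N'_2 = 79·cos2.6° − 13·1.301 = 62.0; c'Δl = 3.38; W sinα = 3.6
Slice 3: Δl = 2.2/cos8.7° = 2.226 m; N'_3 = 219·cos8.7° − 12·2.226 = 189.8; c'Δl = 5.79; W sinα = 33.1
Slice 4: Δl = 1.5/cos15.2° = 1.554 m; N'_4 = 166·cos15.2° − 2·1.554 = 157.1; c'Δl = 4.04; W sinα = 43.5
Slice 5: Δl = 2.9/cos23.2° = 3.155 m; N'_5 = 275·cos23.2° − 27·3.155 = 167.6; c'Δl = 8.20; W sinα = 108.3
Slice 6: Δl = 2.6/cos34.0° = 3.136 m; N'_6 = 168·cos34.0° − 23·3.136 = 67.1; c'Δl = 8.15; W sinα = 93.9
Slice 7: Δl = 2.2/cos44.7° = 3.095 m; N'_7 = 54·cos44.7° − 12·3.095 = 1.2; c'Δl = 8.05; W sinα = 38.0
Σc'Δl = 42.3 kN/m; ΣN' = 686.8 kN/m; ΣW sinα = 318.5 kN/m
Resisting = 42.3 + 686.8·tan35.0° = 42.3 + 480.9 = 523.2 kN/m
FS = 523.2 / 318.5 = 1.643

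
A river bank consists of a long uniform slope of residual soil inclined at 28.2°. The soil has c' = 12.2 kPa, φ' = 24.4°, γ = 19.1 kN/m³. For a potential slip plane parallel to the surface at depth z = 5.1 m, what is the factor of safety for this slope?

FS = 1.15

For an infinite slope with a slip plane parallel to the surface (no pore pressure): FS = [c' + γz cos²β tanφ'] / [γz sinβ cosβ].
γz = 19.1·5.1 = 97.41 kN/m²
Numerator = 12.2 + 97.41·cos²28.2°·tan24.4° = 12.2 + 97.41·0.7767·0.4536 = 46.520 kPa
Denominator = 97.41·sin28.2°·cos28.2° = 97.41·0.4726·0.8813 = 40.567 kPa
FS = 46.520 / 40.567 = 1.147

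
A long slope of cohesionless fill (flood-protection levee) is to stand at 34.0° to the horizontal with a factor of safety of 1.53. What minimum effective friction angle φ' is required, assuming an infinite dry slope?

φ' = 45.9°

FS = tanφ'/tanβ ⇒ tanφ' = FS · tanβ = 1.53 · tan34.0° = 1.0320
φ' = arctan(1.0320) = 45.90°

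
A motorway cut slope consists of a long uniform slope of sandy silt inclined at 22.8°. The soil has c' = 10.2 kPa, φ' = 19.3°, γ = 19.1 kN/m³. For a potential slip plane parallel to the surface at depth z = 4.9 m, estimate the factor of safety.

For an infinite slope with a slip plane parallel to the surface (no pore pressure): FS = [c' + γz cos²β tanφ'] / [γz sinβ cosβ].
γz = 19.1·4.9 = 93.59 kN/m²
Numerator = 10.2 + 93.59·cos²22.8°·tan19.3° = 10.2 + 93.59·0.8498·0.3502 = 38.053 kPa
Denominator = 93.59·sin22.8°·cos22.8° = 93.59·0.3875·0.9219 = 33.434 kPa
FS = 38.053 / 33.434 = 1.138

FS = 1.14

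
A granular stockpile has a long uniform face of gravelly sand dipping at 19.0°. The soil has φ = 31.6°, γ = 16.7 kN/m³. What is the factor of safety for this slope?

For a dry cohesionless infinite slope the factor of safety is FS = tanφ / tanβ.
FS = tan31.6° / tan19.0° = 0.6152 / 0.3443 = 1.787

FS = 1.79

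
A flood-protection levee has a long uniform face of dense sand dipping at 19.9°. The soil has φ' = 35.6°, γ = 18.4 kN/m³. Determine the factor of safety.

FS = 1.98

For a dry cohesionless infinite slope the factor of safety is FS = tanφ' / tanβ.
FS = tan35.6° / tan19.9° = 0.7159 / 0.3620 = 1.978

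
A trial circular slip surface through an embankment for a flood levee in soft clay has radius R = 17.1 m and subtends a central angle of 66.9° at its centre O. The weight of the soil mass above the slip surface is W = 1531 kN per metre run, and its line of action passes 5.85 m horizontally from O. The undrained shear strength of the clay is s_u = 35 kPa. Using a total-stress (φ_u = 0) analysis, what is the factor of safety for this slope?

Taking moments about the centre O, the resisting moment is provided by the undrained shear strength acting along the arc:
Arc length L_a = R·θ = 17.1·(66.9°·π/180) = 17.1·1.1676 = 19.97 m
M_R = s_u·L_a·R = 35·19.97·17.1 = 11949.9 kN·m/m
M_D = W·d = 1531·5.85 = 8956.4 kN·m/m
FS = M_R / M_D = 11949.9 / 8956.4 = 1.334

FS = 1.33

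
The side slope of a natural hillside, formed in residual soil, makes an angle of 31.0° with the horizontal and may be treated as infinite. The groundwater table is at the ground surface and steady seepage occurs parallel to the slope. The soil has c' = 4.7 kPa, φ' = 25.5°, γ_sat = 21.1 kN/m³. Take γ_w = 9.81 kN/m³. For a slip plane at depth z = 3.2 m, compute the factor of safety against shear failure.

FS = 0.58

With seepage parallel to the slope and the water table at the surface, the effective normal stress on the slip plane uses the buoyant unit weight γ' = γ_sat − γ_w while the driving shear stress uses γ_sat:
FS = [c' + γ' z cos²β tanφ'] / [γ_sat z sinβ cosβ]
γ' = 21.1 − 9.81 = 11.29 kN/m³
Numerator = 4.7 + 11.29·3.2·cos²31.0°·tan25.5° = 4.7 + 11.29·3.2·0.7347·0.4770 = 17.361 kPa
Denominator = 21.1·3.2·sin31.0°·cos31.0° = 21.1·3.2·0.5150·0.8572 = 29.808 kPa
FS = 17.361 / 29.808 = 0.582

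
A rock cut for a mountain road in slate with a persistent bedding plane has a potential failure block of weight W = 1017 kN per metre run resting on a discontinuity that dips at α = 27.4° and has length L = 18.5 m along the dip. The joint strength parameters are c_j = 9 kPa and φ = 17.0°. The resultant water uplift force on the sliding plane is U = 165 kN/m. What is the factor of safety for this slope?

FS = 0.84

Resolving the block weight along and normal to the plane and applying the Mohr–Coulomb strength on the joint:
N' = W cosα − U = 1017·cos27.4° − 165 = 737.9 kN/m
Driving force T = W sinα = 1017·sin27.4° = 468.0 kN/m
Resisting force R = c_j·L + N'·tanφ = 9·18.5 + 737.9·tan17.0° = 166.5 + 225.6 = 392.1 kN/m
FS = R / T = 392.1 / 468.0 = 0.838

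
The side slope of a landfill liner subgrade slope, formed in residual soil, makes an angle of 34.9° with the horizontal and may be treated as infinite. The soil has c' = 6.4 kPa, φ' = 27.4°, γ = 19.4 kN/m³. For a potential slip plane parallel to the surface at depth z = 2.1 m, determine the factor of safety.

For an infinite slope with a slip plane parallel to the surface (no pore pressure): FS = [c' + γz cos²β tanφ'] / [γz sinβ cosβ].
γz = 19.4·2.1 = 40.74 kN/m²
Numerator = 6.4 + 40.74·cos²34.9°·tan27.4° = 6.4 + 40.74·0.6726·0.5184 = 20.605 kPa
Denominator = 40.74·sin34.9°·cos34.9° = 40.74·0.5721·0.8202 = 19.117 kPa
FS = 20.605 / 19.117 = 1.078

FS = 1.08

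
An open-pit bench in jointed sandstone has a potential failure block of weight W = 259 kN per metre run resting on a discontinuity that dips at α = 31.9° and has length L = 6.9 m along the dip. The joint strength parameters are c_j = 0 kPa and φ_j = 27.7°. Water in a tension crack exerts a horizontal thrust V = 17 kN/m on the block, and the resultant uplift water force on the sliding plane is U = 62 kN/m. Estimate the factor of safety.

FS = 0.52

Resolving the block weight along and normal to the plane and applying the Mohr–Coulomb strength on the joint:
N' = W cosα − U − V sinα = 259·cos31.9° − 62 − 17·sin31.9° = 148.9 kN/m
Driving force T = W sinα + V cosα = 259·sin31.9° + 17·cos31.9° = 151.3 kN/m
Resisting force R = c_j·L + N'·tanφ_j = 0·6.9 + 148.9·tan27.7° = 0.0 + 78.2 = 78.2 kN/m
FS = R / T = 78.2 / 151.3 = 0.517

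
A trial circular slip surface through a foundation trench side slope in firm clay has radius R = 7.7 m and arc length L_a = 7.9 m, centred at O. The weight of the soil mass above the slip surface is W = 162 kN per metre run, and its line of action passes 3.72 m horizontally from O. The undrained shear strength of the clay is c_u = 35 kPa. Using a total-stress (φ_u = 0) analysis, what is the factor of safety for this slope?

FS = 3.53

Taking moments about the centre O, the resisting moment is provided by the undrained shear strength acting along the arc:
M_R = c_u·L_a·R = 35·7.90·7.7 = 2129.1 kN·m/m
M_D = W·d = 162·3.72 = 602.6 kN·m/m
FS = M_R / M_D = 2129.1 / 602.6 = 3.533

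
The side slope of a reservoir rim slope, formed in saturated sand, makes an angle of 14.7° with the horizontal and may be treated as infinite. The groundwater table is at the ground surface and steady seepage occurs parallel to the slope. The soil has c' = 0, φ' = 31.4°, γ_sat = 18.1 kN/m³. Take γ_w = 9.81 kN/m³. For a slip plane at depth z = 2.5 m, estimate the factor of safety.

With seepage parallel to the slope and the water table at the surface, the effective normal stress on the slip plane uses the buoyant unit weight γ' = γ_sat − γ_w while the driving shear stress uses γ_sat:
FS = [c' + γ' z cos²β tanφ'] / [γ_sat z sinβ cosβ]
(For c' = 0 this reduces to FS = (γ'/γ_sat)·tanφ'/tanβ.)
γ' = 18.1 − 9.81 = 8.29 kN/m³
Numerator = 0.0 + 8.29·2.5·cos²14.7°·tan31.4° = 0.0 + 8.29·2.5·0.9356·0.6104 = 11.836 kPa
Denominator = 18.1·2.5·sin14.7°·cos14.7° = 18.1·2.5·0.2538·0.9673 = 11.107 kPa
FS = 11.836 / 11.107 = 1.066

FS = 1.07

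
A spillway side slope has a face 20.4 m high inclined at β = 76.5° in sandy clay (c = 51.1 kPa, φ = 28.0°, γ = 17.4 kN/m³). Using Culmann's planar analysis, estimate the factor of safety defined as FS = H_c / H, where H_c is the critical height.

H_c = (4c/γ) · sinβ cosφ / [1 − cos(β − φ)]
    = (4·51.1/17.4) · sin76.5°·cos28.0° / [1 − cos48.5°]
    = 11.747 · 0.8586 / 0.3374 = 29.89 m
FS = H_c / H = 29.89 / 20.4 = 1.465

FS = 1.47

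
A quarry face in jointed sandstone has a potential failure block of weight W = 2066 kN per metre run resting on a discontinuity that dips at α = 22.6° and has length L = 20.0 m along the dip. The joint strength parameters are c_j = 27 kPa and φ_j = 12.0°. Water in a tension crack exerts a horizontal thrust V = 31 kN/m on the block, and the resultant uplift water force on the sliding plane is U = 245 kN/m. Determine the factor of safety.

Resolving the block weight along and normal to the plane and applying the Mohr–Coulomb strength on the joint:
N' = W cosα − U − V sinα = 2066·cos22.6° − 245 − 31·sin22.6° = 1650.4 kN/m
Driving force T = W sinα + V cosα = 2066·sin22.6° + 31·cos22.6° = 822.6 kN/m
Resisting force R = c_j·L + N'·tanφ_j = 27·20.0 + 1650.4·tan12.0° = 540.0 + 350.8 = 890.8 kN/m
FS = R / T = 890.8 / 822.6 = 1.083

FS = 1.08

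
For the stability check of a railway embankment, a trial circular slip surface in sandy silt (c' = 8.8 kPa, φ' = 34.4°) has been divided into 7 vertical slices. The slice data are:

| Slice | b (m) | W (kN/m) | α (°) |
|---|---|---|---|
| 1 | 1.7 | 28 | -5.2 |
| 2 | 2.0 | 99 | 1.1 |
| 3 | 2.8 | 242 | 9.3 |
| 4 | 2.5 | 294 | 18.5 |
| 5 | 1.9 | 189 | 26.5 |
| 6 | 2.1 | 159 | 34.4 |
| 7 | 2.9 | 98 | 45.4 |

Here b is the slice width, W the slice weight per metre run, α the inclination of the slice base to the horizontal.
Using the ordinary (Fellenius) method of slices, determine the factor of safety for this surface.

FS = 2.27

Ordinary method of slices: FS = Σ[c'·Δl_i + (W_i cosα_i)·tanφ'] / Σ W_i sinα_i, with Δl_i = b_i / cosα_i.
Slice 1: Δl = 1.7/cos(-5.2°) = 1.707 m; N'_1 = 28·cos(-5.2°) = 27.9; c'Δl = 15.02; W sinα = -2.5
Slice 2: Δl = 2.0/cos1.1° = 2.000 m; N'_2 = 99·cos1.1° = 99.0; c'Δl = 17.60; W sinα = 1.9
Slice 3: Δl = 2.8/cos9.3° = 2.837 m; N'_3 = 242·cos9.3° = 238.8; c'Δl = 24.97; W sinα = 39.1
Slice 4: Δl = 2.5/cos18.5° = 2.636 m; N'_4 = 294·cos18.5° = 278.8; c'Δl = 23.20; W sinα = 93.3
Slice 5: Δl = 1.9/cos26.5° = 2.123 m; N'_5 = 189·cos26.5° = 169.1; c'Δl = 18.68; W sinα = 84.3
Slice 6: Δl = 2.1/cos34.4° = 2.545 m; N'_6 = 159·cos34.4° = 131.2; c'Δl = 22.40; W sinα = 89.8
Slice 7: Δl = 2.9/cos45.4° = 4.130 m; N'_7 = 98·cos45.4° = 68.8; c'Δl = 36.35; W sinα = 69.8
Σc'Δl = 158.2 kN/m; ΣN' = 1013.6 kN/m; ΣW sinα = 375.7 kN/m
Resisting = 158.2 + 1013.6·tan34.4° = 158.2 + 694.1 = 852.3 kN/m
FS = 852.3 / 375.7 = 2.268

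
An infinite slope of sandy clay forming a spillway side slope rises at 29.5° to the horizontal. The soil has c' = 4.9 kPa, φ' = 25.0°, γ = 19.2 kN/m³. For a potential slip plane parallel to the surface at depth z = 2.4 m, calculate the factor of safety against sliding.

For an infinite slope with a slip plane parallel to the surface (no pore pressure): FS = [c' + γz cos²β tanφ'] / [γz sinβ cosβ].
γz = 19.2·2.4 = 46.08 kN/m²
Numerator = 4.9 + 46.08·cos²29.5°·tan25.0° = 4.9 + 46.08·0.7575·0.4663 = 21.177 kPa
Denominator = 46.08·sin29.5°·cos29.5° = 46.08·0.4924·0.8704 = 19.749 kPa
FS = 21.177 / 19.749 = 1.072

FS = 1.07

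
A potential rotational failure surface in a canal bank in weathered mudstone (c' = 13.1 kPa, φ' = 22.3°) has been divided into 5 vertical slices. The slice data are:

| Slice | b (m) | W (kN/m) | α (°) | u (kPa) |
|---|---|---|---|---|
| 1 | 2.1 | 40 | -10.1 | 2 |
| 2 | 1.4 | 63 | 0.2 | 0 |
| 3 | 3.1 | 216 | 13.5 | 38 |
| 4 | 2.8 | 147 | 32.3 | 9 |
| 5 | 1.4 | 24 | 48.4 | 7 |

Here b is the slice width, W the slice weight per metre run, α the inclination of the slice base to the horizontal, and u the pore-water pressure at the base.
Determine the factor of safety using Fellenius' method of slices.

FS = 1.96

Ordinary method of slices: FS = Σ[c'·Δl_i + (W_i cosα_i − u_i·Δl_i)·tanφ'] / Σ W_i sinα_i, with Δl_i = b_i / cosα_i.
Slice 1: Δl = 2.1/cos(-10.1°) = 2.133 m; N'_1 = 40·cos(-10.1°) − 2·2.133 = 35.1; c'Δl = 27.94; W sinα = -7.0
Slice 2: Δl = 1.4/cos0.2° = 1.400 m; N'_2 = 63·cos0.2° − 0·1.400 = 63.0; c'Δl = 18.34; W sinα = 0.2
Slice 3: Δl = 3.1/cos13.5° = 3.188 m; N'_3 = 216·cos13.5° − 38·3.188 = 88.9; c'Δl = 41.76; W sinα = 50.4
Slice 4: Δl = 2.8/cos32.3° = 3.313 m; N'_4 = 147·cos32.3° − 9·3.313 = 94.4; c'Δl = 43.39; W sinα = 78.5
Slice 5: Δl = 1.4/cos48.4° = 2.109 m; N'_5 = 24·cos48.4° − 7·2.109 = 1.2; c'Δl = 27.62; W sinα = 17.9
Σc'Δl = 159.1 kN/m; ΣN' = 282.6 kN/m; ΣW sinα = 140.1 kN/m
Resisting = 159.1 + 282.6·tan22.3° = 159.1 + 115.9 = 275.0 kN/m
FS = 275.0 / 140.1 = 1.962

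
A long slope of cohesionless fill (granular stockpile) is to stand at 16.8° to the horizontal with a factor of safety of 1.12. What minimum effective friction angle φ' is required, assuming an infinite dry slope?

FS = tanφ'/tanβ ⇒ tanφ' = FS · tanβ = 1.12 · tan16.8° = 0.3381
φ' = arctan(0.3381) = 18.68°

φ' = 18.7°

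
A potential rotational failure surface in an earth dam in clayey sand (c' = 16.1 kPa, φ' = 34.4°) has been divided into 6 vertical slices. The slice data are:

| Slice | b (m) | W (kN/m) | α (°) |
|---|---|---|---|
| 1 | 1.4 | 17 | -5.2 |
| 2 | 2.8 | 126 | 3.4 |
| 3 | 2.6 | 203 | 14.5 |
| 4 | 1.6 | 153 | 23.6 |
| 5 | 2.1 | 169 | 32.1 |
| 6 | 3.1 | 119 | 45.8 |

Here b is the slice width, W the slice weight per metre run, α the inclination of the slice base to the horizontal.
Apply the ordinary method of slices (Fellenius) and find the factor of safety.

FS = 2.50

Ordinary method of slices: FS = Σ[c'·Δl_i + (W_i cosα_i)·tanφ'] / Σ W_i sinα_i, with Δl_i = b_i / cosα_i.
Slice 1: Δl = 1.4/cos(-5.2°) = 1.406 m; N'_1 = 17·cos(-5.2°) = 16.9; c'Δl = 22.63; W sinα = -1.5
Slice 2: Δl = 2.8/cos3.4° = 2.805 m; N'_2 = 126·cos3.4° = 125.8; c'Δl = 45.16; W sinα = 7.5
Slice 3: Δl = 2.6/cos14.5° = 2.686 m; N'_3 = 203·cos14.5° = 196.5; c'Δl = 43.24; W sinα = 50.8
Slice 4: Δl = 1.6/cos23.6° = 1.746 m; N'_4 = 153·cos23.6° = 140.2; c'Δl = 28.11; W sinα = 61.3
Slice 5: Δl = 2.1/cos32.1° = 2.479 m; N'_5 = 169·cos32.1° = 143.2; c'Δl = 39.91; W sinα = 89.8
Slice 6: Δl = 3.1/cos45.8° = 4.447 m; N'_6 = 119·cos45.8° = 83.0; c'Δl = 71.59; W sinα = 85.3
Σc'Δl = 250.6 kN/m; ΣN' = 705.6 kN/m; ΣW sinα = 293.1 kN/m
Resisting = 250.6 + 705.6·tan34.4° = 250.6 + 483.1 = 733.8 kN/m
FS = 733.8 / 293.1 = 2.503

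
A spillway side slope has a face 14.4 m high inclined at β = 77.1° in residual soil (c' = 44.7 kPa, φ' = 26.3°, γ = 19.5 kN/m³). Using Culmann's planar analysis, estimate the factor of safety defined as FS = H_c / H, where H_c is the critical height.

H_c = (4c'/γ) · sinβ cosφ' / [1 − cos(β − φ')]
    = (4·44.7/19.5) · sin77.1°·cos26.3° / [1 − cos50.8°]
    = 9.169 · 0.8739 / 0.3680 = 21.78 m
FS = H_c / H = 21.78 / 14.4 = 1.512

FS = 1.51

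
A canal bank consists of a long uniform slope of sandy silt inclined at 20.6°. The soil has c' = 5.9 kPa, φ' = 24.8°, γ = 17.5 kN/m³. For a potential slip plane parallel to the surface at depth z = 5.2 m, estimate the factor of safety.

For an infinite slope with a slip plane parallel to the surface (no pore pressure): FS = [c' + γz cos²β tanφ'] / [γz sinβ cosβ].
γz = 17.5·5.2 = 91.00 kN/m²
Numerator = 5.9 + 91.00·cos²20.6°·tan24.8° = 5.9 + 91.00·0.8762·0.4621 = 42.743 kPa
Denominator = 91.00·sin20.6°·cos20.6° = 91.00·0.3518·0.9361 = 29.970 kPa
FS = 42.743 / 29.970 = 1.426

FS = 1.43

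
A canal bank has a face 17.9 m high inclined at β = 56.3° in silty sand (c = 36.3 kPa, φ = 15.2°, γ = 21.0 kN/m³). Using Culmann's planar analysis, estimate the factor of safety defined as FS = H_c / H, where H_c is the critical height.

FS = 1.26

H_c = (4c/γ) · sinβ cosφ / [1 − cos(β − φ)]
    = (4·36.3/21.0) · sin56.3°·cos15.2° / [1 − cos41.1°]
    = 6.914 · 0.8028 / 0.2464 = 22.53 m
FS = H_c / H = 22.53 / 17.9 = 1.258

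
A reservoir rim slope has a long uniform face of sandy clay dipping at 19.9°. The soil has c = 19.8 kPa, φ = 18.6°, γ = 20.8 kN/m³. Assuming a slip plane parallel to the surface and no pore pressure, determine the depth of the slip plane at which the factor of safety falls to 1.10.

z = 17.46 m

Setting FS = 1.10 in FS = [c + γz cos²β tanφ] / [γz sinβ cosβ] and solving for z:
z = c / [γ cosβ (FS·sinβ − cosβ·tanφ)]
  = 19.8 / [20.8·cos19.9°·(1.10·sin19.9° − cos19.9°·tan18.6°)]
  = 19.8 / [20.8·0.9403·(1.10·0.3404 − 0.9403·0.3365)]
  = 19.8 / 1.1339 = 17.462 m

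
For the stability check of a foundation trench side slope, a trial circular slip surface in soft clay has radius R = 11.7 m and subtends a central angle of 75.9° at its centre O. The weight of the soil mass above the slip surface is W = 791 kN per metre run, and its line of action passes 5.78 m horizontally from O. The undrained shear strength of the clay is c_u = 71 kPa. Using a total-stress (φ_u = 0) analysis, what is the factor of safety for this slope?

FS = 2.82

Taking moments about the centre O, the resisting moment is provided by the undrained shear strength acting along the arc:
Arc length L_a = R·θ = 11.7·(75.9°·π/180) = 11.7·1.3247 = 15.50 m
M_R = c_u·L_a·R = 71·15.50·11.7 = 12875.1 kN·m/m
M_D = W·d = 791·5.78 = 4572.0 kN·m/m
FS = M_R / M_D = 12875.1 / 4572.0 = 2.816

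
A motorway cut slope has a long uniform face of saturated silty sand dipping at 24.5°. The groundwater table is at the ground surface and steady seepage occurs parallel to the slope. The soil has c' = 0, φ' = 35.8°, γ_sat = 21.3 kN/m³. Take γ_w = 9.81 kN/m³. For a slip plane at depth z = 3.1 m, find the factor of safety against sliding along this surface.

FS = 0.85

With seepage parallel to the slope and the water table at the surface, the effective normal stress on the slip plane uses the buoyant unit weight γ' = γ_sat − γ_w while the driving shear stress uses γ_sat:
FS = [c' + γ' z cos²β tanφ'] / [γ_sat z sinβ cosβ]
(For c' = 0 this reduces to FS = (γ'/γ_sat)·tanφ'/tanβ.)
γ' = 21.3 − 9.81 = 11.49 kN/m³
Numerator = 0.0 + 11.49·3.1·cos²24.5°·tan35.8° = 0.0 + 11.49·3.1·0.8280·0.7212 = 21.271 kPa
Denominator = 21.3·3.1·sin24.5°·cos24.5° = 21.3·3.1·0.4147·0.9100 = 24.917 kPa
FS = 21.271 / 24.917 = 0.854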